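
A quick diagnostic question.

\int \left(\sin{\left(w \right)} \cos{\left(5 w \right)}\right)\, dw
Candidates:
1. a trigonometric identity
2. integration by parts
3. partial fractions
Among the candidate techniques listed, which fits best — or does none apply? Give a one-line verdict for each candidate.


Technique: a trigonometric identity — the identity turns \sin{\left(w \right)} \cos{\left(5 w \right)} into two lone cosines/sines, each trivially integrable.
- a trigonometric identity: yes, a natural case for it.
- integration by parts: not the natural route: no polynomial-kernel product appears — a recursive parts reduction of the trigonometric product exists, but the identity rewrite is direct.
- partial fractions — there is no rational-function structure to decompose.


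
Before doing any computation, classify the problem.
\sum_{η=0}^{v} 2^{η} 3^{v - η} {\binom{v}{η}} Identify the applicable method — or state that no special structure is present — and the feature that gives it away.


Method: the binomial theorem — terms weighting {\binom{v}{η}} against matched powers of 2 and 3 reassemble into (2 + 3)^v by the binomial theorem.


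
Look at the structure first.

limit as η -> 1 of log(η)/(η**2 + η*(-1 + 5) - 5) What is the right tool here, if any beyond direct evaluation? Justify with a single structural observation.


Best approach: l'Hôpital's rule (0/0) — numerator and denominator both vanish at 1 — a genuine 0/0 form, which is exactly when l'Hôpital applies. Expanding numerator and denominator to first order gives the same value — the rule automates exactly that.


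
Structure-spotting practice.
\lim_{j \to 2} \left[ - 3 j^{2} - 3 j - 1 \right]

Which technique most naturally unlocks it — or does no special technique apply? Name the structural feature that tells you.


Diagnosis: no special technique — no denominator vanishes and nothing blows up at 2: direct substitution is the whole computation.


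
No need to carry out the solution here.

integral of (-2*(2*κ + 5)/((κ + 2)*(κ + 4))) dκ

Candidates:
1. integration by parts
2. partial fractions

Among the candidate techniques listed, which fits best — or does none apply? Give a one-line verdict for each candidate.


Technique: partial fractions — the bottom factors while the top stays lower-degree — split into simple fractions and integrate piece by piece.
- integration by parts — no split into a nonconstant polynomial times one of the standard kernels — exp, sine, or cosine of a linear argument, or a logarithm — applies here.
- partial fractions: yes — fits the structure here.


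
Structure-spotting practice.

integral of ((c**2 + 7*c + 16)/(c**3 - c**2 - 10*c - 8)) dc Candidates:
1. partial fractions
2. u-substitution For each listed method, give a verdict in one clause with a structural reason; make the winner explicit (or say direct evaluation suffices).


Method: partial fractions — the denominator c**3 - c**2 - 10*c - 8 factors, so the quotient decomposes into elementary partial fractions term by term.
- partial fractions: yes — fits the structure here.
- u-substitution — no subexpression of the integrand serves as a whole-integral substitution inner — individual terms may offer their own, but none carries its derivative as a factor of the full integrand; a working change of variable would have to be constructed from outside the expression.


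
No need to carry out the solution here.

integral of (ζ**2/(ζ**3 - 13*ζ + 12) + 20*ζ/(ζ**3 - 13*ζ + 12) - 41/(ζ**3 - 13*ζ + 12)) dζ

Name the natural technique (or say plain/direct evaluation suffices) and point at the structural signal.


Best approach: partial fractions — each factor of ζ**3 - 13*ζ + 12 owns one elementary piece of the integrand — separate them and integrate piecewise.


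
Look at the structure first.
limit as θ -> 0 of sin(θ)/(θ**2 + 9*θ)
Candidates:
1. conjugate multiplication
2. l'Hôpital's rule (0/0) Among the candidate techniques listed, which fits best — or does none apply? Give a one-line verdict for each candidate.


Verdict: l'Hôpital's rule (0/0) — the 0/0 form at 0 is the signature situation for l'Hôpital's rule. A local series expansion at the point resolves it as well; the rule is the packaged version of that step.
- conjugate multiplication: no difference of divergent radicals appears, so rationalizing has nothing to cancel.
- l'Hôpital's rule (0/0): yes — fits the structure here.


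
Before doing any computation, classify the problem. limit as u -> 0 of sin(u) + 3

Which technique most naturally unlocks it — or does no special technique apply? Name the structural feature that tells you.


Technique: no special technique — nothing blocks direct substitution at 0: plug in and finish.


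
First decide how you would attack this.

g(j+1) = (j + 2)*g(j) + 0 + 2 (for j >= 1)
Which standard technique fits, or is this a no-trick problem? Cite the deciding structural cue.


Technique: a summation factor — because the multiplier j + 2 is index-dependent, divide through by its running product and sum the resulting differences.


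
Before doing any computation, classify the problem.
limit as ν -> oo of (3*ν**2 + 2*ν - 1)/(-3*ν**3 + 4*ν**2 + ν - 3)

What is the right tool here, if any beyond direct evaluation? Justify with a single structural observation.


Verdict: dominant-term comparison — growth-rate triage: the leading powers of ν decide the limit, everything else is noise. As a single quotient, the ∞/∞ shape would yield to repeated differentiation as well — the growth comparison gets there in one look.


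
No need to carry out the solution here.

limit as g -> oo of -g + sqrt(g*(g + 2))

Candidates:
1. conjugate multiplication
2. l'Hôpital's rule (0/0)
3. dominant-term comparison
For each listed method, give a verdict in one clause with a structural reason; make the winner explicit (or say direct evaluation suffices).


Verdict: conjugate multiplication — infinity minus infinity with a radical in play — multiply by the conjugate so the divergences of sqrt(g*(g + 2)) and g annihilate.
- conjugate multiplication — applies; the problem has the shape this method handles.
- l'Hôpital's rule (0/0) — substitution produces ∞ − ∞ rather than a vanishing quotient; the rule needs a 0/0 ratio to act on.
- dominant-term comparison — this limit is not decided by comparing leading-term growth at infinity.


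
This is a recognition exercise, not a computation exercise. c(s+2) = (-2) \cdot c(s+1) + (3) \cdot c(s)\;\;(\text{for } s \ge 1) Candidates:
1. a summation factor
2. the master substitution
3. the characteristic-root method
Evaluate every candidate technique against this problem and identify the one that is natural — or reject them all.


Method: the characteristic-root method — shift-invariance with fixed coefficients calls for exponential trials; the characteristic polynomial finds every r^s.
- a summation factor — the recurrence reaches back more than one step, outside the first-order family a summation factor normalizes.
- the master substitution — the recursive argument is a shift of the index, not a fixed fraction of it.
- the characteristic-root method — applicable, and directly so.


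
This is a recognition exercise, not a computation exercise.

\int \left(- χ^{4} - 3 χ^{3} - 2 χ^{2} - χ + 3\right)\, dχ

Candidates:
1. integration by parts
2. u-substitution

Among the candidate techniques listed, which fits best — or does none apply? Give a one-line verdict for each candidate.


Best approach: no special technique — every term is a constant multiple of a power of χ; term-wise power-rule integration needs no preliminary transformation.
- integration by parts: splitting off a factor buys nothing — the integrand integrates directly without parts.
- u-substitution — no substitution does more than relabel what direct integration already handles.


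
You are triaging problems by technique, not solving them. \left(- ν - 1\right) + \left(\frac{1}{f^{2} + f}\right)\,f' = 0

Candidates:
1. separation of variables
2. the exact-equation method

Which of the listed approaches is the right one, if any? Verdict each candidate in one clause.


Diagnosis: separation of variables — all dependence on the two variables factors apart, the defining separable shape. This doubles as a Bernoulli equation in the unknown as written; dividing and integrating works on it directly.
- separation of variables — applicable, and directly so.
- the exact-equation method — any potential here is of the trivial single-variable kind; the exact method earns its name only with genuine cross terms.


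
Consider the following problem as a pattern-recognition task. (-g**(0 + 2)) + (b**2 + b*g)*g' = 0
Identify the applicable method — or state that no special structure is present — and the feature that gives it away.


Diagnosis: the homogeneous substitution — solved for the derivative, the right side is unchanged under scaling b and g together — it depends only on the ratio g/b, so substitute a single ratio variable. This can also be massaged into Bernoulli form (the roles of the variables may need exchanging); the homogeneous substitution avoids that setup.


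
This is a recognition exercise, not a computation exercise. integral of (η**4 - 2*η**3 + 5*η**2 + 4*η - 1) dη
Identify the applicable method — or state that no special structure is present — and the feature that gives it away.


Diagnosis: no special technique — the integrand is a sum of constant multiples of powers of η — integrate term by term.


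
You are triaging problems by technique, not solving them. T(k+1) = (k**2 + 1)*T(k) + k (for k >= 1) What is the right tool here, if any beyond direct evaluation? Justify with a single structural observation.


Technique: a summation factor — normalize by the running product of k**2 + 1: the left side becomes a difference, and differences sum.


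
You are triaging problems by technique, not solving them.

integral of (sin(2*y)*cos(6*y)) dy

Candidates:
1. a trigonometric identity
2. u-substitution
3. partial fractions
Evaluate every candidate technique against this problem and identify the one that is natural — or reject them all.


Diagnosis: a trigonometric identity — the product sin(2*y)*cos(6*y) converts to a sum of single-frequency sinusoids via the product-to-sum identity.
- a trigonometric identity — a fit — the right tool for this form.
- u-substitution — no subexpression of the integrand serves as a whole-integral substitution inner — individual terms may offer their own, but none carries its derivative as a factor of the full integrand; a working change of variable would have to be constructed from outside the expression.
- partial fractions — the expression is not a ratio of polynomials that decomposes further.


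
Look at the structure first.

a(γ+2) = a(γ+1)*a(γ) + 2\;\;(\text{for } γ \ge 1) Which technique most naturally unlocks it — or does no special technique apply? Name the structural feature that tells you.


Method: no special technique — nonlinear feedback in the recursion rules out every root- or factor-based technique.


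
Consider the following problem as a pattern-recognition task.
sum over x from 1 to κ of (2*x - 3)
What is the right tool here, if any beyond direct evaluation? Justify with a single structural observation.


Verdict: no special technique — the summand is a plain polynomial in x (expanding first if it arrives factored); standard power-sum formulas evaluate it term by term.


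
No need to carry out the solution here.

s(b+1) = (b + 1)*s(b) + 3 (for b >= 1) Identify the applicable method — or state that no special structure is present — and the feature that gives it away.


Diagnosis: a summation factor — first-order, linear, moving coefficient b + 1: the discrete analogue of an integrating factor handles it.


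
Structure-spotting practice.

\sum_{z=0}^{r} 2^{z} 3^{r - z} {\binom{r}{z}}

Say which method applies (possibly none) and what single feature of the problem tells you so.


Diagnosis: the binomial theorem — the summand is term z of a binomial expansion in 2 and 3; the whole sum is a single power.


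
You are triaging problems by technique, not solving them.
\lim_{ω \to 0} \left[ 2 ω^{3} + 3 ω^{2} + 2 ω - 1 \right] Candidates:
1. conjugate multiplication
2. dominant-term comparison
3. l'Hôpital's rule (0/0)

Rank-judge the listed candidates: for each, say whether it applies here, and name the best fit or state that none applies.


Technique: no special technique — no vanishing denominator and no indeterminate clash at the point — evaluation is immediate.
- conjugate multiplication: the conjugate move applies to radical differences, which this is not.
- dominant-term comparison: no dominant-degree comparison decides it.
- l'Hôpital's rule (0/0): substituting the point produces a determinate value, not a 0 over 0 clash.


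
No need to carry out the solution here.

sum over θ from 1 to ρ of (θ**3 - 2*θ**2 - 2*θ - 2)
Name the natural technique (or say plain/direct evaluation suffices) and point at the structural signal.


Technique: no special technique — the sum is polynomial through and through; closed forms for each power of θ finish it directly.


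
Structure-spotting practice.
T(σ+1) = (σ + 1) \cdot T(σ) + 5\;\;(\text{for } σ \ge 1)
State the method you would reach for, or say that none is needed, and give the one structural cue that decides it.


Verdict: a summation factor — first-order, linear, moving coefficient σ + 1: the discrete analogue of an integrating factor handles it.


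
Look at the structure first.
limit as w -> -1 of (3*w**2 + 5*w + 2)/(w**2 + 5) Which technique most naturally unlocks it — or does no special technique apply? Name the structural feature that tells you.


Method: no special technique — no denominator vanishes and nothing blows up at -1: direct substitution is the whole computation.


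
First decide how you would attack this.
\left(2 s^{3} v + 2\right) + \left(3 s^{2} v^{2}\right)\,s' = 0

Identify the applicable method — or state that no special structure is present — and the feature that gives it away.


Technique: the exact-equation method — d/ds of 2 s^{3} v + 2 equals d/dv of 3 s^{2} v^{2}: the form is a total differential of one potential — integrate it exactly.


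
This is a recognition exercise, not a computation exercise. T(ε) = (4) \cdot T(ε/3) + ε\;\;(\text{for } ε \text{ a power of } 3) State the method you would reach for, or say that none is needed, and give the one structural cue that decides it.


Verdict: the master substitution — treat m = log base 3 of ε as the new clock: one recursion step advances m by one while ε scales by 3.


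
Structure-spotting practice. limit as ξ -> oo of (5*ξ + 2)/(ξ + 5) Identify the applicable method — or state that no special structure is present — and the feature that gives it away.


Diagnosis: dominant-term comparison — growth-rate triage: the leading powers of ξ decide the limit, everything else is noise. l'Hôpital's at-infinity variant applies to the expression viewed as a single quotient; the leading-term comparison is the direct route.


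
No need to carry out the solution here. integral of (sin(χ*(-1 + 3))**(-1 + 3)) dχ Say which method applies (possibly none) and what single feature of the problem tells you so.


Diagnosis: a trigonometric identity — sin(χ*(-1 + 3))**(-1 + 3) carries an even exponent — trade it for double-angle cosines before integrating.


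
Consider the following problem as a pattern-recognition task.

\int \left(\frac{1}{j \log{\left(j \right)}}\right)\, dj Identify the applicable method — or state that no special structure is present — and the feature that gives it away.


Method: u-substitution — collected, the integrand has one factor that is, up to a constant, the derivative of an inner expression the rest depends on — substitute for that inner expression.


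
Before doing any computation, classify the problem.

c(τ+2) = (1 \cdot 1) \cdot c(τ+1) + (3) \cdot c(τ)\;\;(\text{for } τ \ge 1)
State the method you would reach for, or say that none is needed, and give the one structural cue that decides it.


Best approach: the characteristic-root method — the recurrence treats every index alike (constant coefficients, no forcing) — precisely the regime where r^τ trials close it.


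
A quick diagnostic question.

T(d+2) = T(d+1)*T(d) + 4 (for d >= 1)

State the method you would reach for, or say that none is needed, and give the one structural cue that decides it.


Technique: no special technique — the unknown enters the rule nonlinearly, not as a weighted sum — no linear method is even well-posed.


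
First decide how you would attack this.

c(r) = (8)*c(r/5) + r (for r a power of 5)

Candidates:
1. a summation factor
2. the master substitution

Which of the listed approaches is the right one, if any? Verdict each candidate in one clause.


Method: the master substitution — a divide-and-conquer shape: argument r/5, so change variables with r = 5^m and solve the linear version.
- a summation factor: a divided-index call is outside the fixed-shift first-order family a summation factor normalizes.
- the master substitution — yes, a natural case for it.


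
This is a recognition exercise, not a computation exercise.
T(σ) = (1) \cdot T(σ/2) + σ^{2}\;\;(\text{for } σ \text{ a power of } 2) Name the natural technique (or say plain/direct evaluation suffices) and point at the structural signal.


Method: the master substitution — the argument contracts 2-fold per step: reindex σ exponentially and solve the linear recurrence in the new index.


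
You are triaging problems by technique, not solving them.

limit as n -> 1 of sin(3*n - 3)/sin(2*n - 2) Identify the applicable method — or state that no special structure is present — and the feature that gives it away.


Technique: l'Hôpital's rule (0/0) — both numerator and denominator vanish at 1: the genuine 0/0 indeterminate that l'Hôpital exists for. A local series expansion at the point resolves it as well; the rule is the packaged version of that step.


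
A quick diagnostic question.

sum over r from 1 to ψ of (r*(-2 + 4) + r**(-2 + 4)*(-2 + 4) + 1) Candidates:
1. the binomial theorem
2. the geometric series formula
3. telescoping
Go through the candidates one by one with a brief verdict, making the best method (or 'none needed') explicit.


Diagnosis: no special technique — Faulhaber territory: sum each constant-multiple power of r with its closed-form formula, no trick required.
- the binomial theorem: the terms lack the binomial-coefficient-weighted complementary-power pattern of an expansion.
- the geometric series formula: the term-to-term ratio drifts with the index — the one thing the geometric formula cannot absorb.
- telescoping: computed from the summand as displayed, the partial sums build up without the pairwise collapse telescoping exploits.


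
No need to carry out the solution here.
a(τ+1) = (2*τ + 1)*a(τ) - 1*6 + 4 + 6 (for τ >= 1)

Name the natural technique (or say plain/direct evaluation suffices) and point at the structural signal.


Diagnosis: a summation factor — the coefficient 2*τ + 1 drifts with the index, so no fixed root exists; normalizing by the cumulative product telescopes it.


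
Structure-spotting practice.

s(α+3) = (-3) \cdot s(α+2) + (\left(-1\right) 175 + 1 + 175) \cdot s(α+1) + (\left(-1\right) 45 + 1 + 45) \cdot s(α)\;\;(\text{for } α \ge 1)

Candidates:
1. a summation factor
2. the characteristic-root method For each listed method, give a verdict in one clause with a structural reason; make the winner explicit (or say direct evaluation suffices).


Best approach: the characteristic-root method — this is the constant-coefficient homogeneous case — the whole solution in α reduces to a polynomial's roots.
- a summation factor — the recurrence reaches back more than one step, outside the first-order family a summation factor normalizes.
- the characteristic-root method — yes, a natural case for it.


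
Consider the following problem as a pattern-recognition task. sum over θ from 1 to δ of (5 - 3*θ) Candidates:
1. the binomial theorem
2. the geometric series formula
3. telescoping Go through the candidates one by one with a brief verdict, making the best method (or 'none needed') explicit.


Verdict: no special technique — no ratio, no shift structure, no binomial pattern: sum the constant-multiple powers of θ with known formulas.
- the binomial theorem — there is no sum-raised-to-a-power identity hiding in these terms.
- the geometric series formula: the term-to-term ratio changes with the index, so the geometric formula cannot close it.
- telescoping — as presented, consecutive terms share no shifted copy to cancel against — no rewrite is on display to change that.


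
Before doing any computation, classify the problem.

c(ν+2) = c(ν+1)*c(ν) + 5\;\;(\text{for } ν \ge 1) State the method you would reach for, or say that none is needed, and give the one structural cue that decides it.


Technique: no special technique — the recurrence is nonlinear in the sequence terms; no linear-recurrence method fits it as written — one iterates or studies it directly.


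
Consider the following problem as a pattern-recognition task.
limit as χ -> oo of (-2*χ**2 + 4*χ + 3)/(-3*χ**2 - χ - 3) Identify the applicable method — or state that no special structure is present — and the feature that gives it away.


Best approach: dominant-term comparison — growth-rate triage: the leading powers of χ decide the limit, everything else is noise. l'Hôpital's at-infinity variant applies to the expression viewed as a single quotient; the leading-term comparison is the direct route.


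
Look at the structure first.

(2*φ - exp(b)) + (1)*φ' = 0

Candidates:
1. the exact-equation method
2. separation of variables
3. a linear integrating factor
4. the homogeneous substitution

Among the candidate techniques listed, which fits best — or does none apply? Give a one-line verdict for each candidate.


Diagnosis: a linear integrating factor — linear in the unknown with genuine forcing: multiply through by the exponential of the integrated coefficient and the left side closes into one derivative.
- the exact-equation method: the mixed partial derivatives differ, so the left side is not a total differential.
- separation of variables — no division isolates the independent variable from the unknown.
- a linear integrating factor: a fit — the right tool for this form.
- the homogeneous substitution: rescaling both variables together changes the slope, so no ratio substitution collapses it.


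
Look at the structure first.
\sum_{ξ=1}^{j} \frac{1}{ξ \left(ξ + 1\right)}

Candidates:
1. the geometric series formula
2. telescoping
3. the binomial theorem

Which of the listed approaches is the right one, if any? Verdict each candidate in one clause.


Diagnosis: telescoping — integer-spaced poles in \frac{1}{ξ \left(ξ + 1\right)} are the telescoping signature in disguise.
- the geometric series formula: consecutive terms are not related by a fixed multiplier.
- telescoping — applies; the problem has the shape this method handles.
- the binomial theorem — there is no pair of bases whose matched powers would reassemble into a single binomial power.


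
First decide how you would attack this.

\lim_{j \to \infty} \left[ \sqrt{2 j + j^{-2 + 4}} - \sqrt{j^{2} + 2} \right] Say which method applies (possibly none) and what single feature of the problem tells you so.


Diagnosis: conjugate multiplication — two divergent pieces with a minus sign between them and a radical in the mix: rationalize \sqrt{2 j + j^{-2 + 4}} - \sqrt{j^{2} + 2} before any limit law applies.


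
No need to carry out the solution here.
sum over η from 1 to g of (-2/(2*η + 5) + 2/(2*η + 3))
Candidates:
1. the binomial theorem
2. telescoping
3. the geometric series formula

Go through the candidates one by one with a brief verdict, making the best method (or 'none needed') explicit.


Technique: telescoping — spot the paired structure — each term adds 2/(2*η + 3) and subtracts its successor value, which the next term restores: the definition of a telescoping chain.
- the binomial theorem — the summand does not match any term pattern of an expanded binomial power.
- telescoping — yes — fits the structure here.
- the geometric series formula — the ratio of consecutive terms depends on the index.


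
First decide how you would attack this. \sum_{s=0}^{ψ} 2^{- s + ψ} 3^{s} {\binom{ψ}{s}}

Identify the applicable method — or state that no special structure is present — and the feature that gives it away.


Best approach: the binomial theorem — terms weighting {\binom{ψ}{s}} against matched powers of 3 and 2 reassemble into (3 + 2)^ψ by the binomial theorem.


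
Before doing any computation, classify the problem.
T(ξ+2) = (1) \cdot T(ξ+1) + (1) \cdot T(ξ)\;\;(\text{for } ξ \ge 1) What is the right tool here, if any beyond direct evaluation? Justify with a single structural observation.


Method: the characteristic-root method — every coefficient is a fixed number and the forcing is zero — substitute r^ξ and read off the root equation.


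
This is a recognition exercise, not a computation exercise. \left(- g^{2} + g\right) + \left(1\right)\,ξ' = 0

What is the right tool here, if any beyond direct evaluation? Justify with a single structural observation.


Diagnosis: no special technique — with ξ absent the equation is not coupled at all: direct integration in g.


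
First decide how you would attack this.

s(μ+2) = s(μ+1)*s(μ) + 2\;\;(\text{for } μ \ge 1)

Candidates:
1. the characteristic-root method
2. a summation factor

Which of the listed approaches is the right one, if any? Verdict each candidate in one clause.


Technique: no special technique — the unknown sequence enters the update nonlinearly, so no linear method fits the recurrence as written — direct iteration remains.
- the characteristic-root method — nonlinearity rules out exponential-mode superposition from the start.
- a summation factor: no summation factor applies — the rule is not linear in the sequence values.


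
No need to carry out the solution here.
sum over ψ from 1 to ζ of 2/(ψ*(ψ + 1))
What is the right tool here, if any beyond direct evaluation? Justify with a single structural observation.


Best approach: telescoping — split 2/(ψ*(ψ + 1)) by partial fractions and the pieces are one function at shifted arguments — interior terms cancel.


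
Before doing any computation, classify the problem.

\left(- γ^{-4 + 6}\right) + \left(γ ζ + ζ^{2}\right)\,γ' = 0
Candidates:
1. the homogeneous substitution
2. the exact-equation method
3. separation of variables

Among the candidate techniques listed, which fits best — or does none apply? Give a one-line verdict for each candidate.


Method: the homogeneous substitution — scaling ζ and γ together leaves the slope fixed — it depends only on γ/ζ, so substitute the ratio. With the right rearrangement (exchanging the roles of the variables where needed), this also fits a Bernoulli template; the homogeneous substitution reads the structure directly.
- the homogeneous substitution: applies; the problem has the shape this method handles.
- the exact-equation method: the mixed-partials test fails on this split — it is not an exact differential as presented.
- separation of variables: the two dependences do not factor apart.


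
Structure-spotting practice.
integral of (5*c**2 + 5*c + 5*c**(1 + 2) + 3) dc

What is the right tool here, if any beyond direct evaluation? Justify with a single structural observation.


Diagnosis: no special technique — the integrand is a sum of constant multiples of powers of c — integrate term by term.


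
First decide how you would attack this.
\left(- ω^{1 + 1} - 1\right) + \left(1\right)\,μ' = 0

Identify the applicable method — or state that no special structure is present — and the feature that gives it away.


Verdict: no special technique — the slope is a function of ω alone, so integrate both sides directly.


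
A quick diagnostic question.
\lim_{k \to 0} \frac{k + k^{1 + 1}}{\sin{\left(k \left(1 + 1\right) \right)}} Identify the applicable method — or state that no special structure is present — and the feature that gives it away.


Technique: l'Hôpital's rule (0/0) — plug in 0: top and bottom both hit zero, so differentiate each and retry. A first-order expansion at the point is an equally standard path; the rule packages it.


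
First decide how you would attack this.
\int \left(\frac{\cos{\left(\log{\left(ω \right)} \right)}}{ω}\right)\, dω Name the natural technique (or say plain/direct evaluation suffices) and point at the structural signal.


Technique: u-substitution — the only nontrivial dependence routes through \log{\left(ω \right)}, whose derivative supplies the leftover factor up to a constant multiple — u = \log{\left(ω \right)} flattens it.


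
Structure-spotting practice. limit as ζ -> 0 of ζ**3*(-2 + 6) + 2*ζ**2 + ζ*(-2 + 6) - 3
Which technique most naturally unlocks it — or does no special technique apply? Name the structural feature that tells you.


Verdict: no special technique — no vanishing denominator and no indeterminate clash at the point — evaluation is immediate.


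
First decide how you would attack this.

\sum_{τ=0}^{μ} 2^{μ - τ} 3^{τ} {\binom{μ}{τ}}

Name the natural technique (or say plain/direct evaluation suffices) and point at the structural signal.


Verdict: the binomial theorem — binomial coefficients against complementary powers of 3 and 2: recognize the binomial expansion and resum.


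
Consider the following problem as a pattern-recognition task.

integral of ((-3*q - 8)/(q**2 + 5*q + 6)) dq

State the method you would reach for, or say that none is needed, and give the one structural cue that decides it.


Verdict: partial fractions — the bottom, q**2 + 5*q + 6, comes apart into simple factors, and a proper rational function over split factors decomposes.


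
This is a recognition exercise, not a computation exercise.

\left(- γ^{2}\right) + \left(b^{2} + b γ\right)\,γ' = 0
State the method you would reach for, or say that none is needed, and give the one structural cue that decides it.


Method: the homogeneous substitution — the slope's numerator and denominator have matching total degree, so it depends only on γ/b and the ratio substitution collapses it. A Bernoulli substitution after rearrangement (possibly exchanging dependent and independent variable) is a fair alternative; the homogeneous route works on the equation as it stands.


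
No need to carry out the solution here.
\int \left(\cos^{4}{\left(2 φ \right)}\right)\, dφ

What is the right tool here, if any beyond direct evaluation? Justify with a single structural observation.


Diagnosis: a trigonometric identity — reduce \cos^{4}{\left(2 φ \right)} with the power-reduction formula and the integral becomes first-degree trigonometry.


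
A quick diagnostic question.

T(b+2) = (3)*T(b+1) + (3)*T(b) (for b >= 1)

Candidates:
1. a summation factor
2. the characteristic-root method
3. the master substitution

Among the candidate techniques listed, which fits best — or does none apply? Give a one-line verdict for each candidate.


Verdict: the characteristic-root method — this is the constant-coefficient homogeneous case — the whole solution in b reduces to a polynomial's roots.
- a summation factor — the recurrence reaches back more than one step, outside the first-order family a summation factor normalizes.
- the characteristic-root method — a fit — the right tool for this form.
- the master substitution: the recursive argument is a shift of the index, not a fixed fraction of it.


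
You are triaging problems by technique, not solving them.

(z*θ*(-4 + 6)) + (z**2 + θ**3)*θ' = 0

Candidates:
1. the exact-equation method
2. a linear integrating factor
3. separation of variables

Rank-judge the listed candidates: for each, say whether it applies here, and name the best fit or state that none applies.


Best approach: the exact-equation method — because the two cross partials coincide, the form is conservative as written — recover its potential in (z, θ).
- the exact-equation method: yes, a natural case for it.
- a linear integrating factor: the unknown enters nonlinearly (through a power, a denominator, or a transcendental function), which the linear integrating-factor recipe cannot absorb as-is — any repair would come from a preliminary substitution, not the factor.
- separation of variables: the two dependences do not factor apart.


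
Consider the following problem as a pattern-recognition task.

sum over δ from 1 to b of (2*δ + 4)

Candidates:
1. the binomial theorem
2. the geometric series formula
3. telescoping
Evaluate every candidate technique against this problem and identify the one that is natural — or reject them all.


Technique: no special technique — the summand is a plain polynomial in δ (expanding first if it arrives factored); standard power-sum formulas evaluate it term by term.
- the binomial theorem — no binomial coefficients pair with matched powers.
- the geometric series formula — consecutive terms are not related by a fixed multiplier.
- telescoping — writing out consecutive terms as given produces no pairwise cancellation.


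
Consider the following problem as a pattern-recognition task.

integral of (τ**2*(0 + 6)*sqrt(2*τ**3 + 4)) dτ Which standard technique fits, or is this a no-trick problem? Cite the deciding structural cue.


Best approach: u-substitution — everything non-trivial happens through the inner expression 2*τ**3 + 4, and its derivative accounts for the remaining factor up to a constant, so set u = 2*τ**3 + 4.


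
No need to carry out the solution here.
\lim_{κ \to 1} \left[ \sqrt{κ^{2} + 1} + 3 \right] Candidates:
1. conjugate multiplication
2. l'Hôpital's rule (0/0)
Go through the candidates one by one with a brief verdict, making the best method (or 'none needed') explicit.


Best approach: no special technique — the expression is continuous at 1 — substitute and evaluate; no indeterminate form appears.
- conjugate multiplication — no divergent radical difference is present for a conjugate pair to cancel.
- l'Hôpital's rule (0/0) — substituting the point gives a finite value outright — there is no indeterminate clash to repair.


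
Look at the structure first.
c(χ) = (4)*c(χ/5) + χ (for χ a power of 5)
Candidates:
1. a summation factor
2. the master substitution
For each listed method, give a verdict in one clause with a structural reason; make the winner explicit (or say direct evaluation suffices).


Best approach: the master substitution — divide-the-index recursion (χ/5 inside the call) straightens out once the index is rewritten as 5^m.
- a summation factor: the recursion divides its index rather than shifting it — there is no previous-term chain for a summation factor to telescope.
- the master substitution: a fit — the right tool for this form.


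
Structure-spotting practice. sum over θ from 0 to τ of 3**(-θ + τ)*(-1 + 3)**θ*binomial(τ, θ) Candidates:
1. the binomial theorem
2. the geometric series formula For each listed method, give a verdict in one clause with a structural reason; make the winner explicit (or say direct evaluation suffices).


Technique: the binomial theorem — the summand is term θ of a binomial expansion in (-1 + 3) and 3; the whole sum is a single power.
- the binomial theorem: yes, a natural case for it.
- the geometric series formula — the term-to-term ratio changes with the index, so the geometric formula cannot close it.


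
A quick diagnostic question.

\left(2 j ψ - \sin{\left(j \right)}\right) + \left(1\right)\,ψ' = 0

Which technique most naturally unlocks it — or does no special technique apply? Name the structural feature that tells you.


Technique: a linear integrating factor — ψ appears only to the first power with coefficient 2 j — the classic integrating-factor setup.


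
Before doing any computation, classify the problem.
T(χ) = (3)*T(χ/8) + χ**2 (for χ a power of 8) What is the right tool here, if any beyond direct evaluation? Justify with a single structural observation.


Diagnosis: the master substitution — index division is the fingerprint: χ/8 in the recursive call means substitute χ = 8^m.


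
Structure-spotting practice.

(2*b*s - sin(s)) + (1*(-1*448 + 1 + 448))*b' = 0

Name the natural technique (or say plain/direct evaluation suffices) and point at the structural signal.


Best approach: a linear integrating factor — linear in the unknown with genuine forcing: multiply through by the exponential of the integrated coefficient and the left side closes into one derivative.


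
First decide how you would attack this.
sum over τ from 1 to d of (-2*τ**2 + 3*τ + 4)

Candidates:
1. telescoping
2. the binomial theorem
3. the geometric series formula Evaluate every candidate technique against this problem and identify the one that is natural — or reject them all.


Verdict: no special technique — constant-multiple powers of τ with no cancellation partners and no common ratio — use the standard power-sum formulas.
- telescoping: in the displayed form, no term reappears at a neighboring index to cancel against.
- the binomial theorem — there is no sum-raised-to-a-power identity hiding in these terms.
- the geometric series formula: the term-to-term ratio drifts with the index — the one thing the geometric formula cannot absorb.


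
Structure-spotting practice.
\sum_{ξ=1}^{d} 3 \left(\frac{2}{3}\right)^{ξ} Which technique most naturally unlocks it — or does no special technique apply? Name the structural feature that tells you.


Best approach: the geometric series formula — consecutive terms stand in a fixed index-free ratio — the geometric sum formula closes it.


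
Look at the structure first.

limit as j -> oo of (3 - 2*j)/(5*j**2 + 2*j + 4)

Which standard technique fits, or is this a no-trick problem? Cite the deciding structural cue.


Diagnosis: dominant-term comparison — as j grows, only the highest-degree terms matter — compare leading terms and read the limit off. Viewed as a single quotient this is an ∞/∞ form — an at-infinity application of l'Hôpital's rule would also resolve it; comparing leading growth reads the answer without differentiating.


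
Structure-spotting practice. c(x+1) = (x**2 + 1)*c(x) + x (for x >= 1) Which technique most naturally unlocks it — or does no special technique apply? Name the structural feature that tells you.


Best approach: a summation factor — it is first-order linear but the coefficient x**2 + 1 depends on the index, so multiply through by a summation factor to telescope it.


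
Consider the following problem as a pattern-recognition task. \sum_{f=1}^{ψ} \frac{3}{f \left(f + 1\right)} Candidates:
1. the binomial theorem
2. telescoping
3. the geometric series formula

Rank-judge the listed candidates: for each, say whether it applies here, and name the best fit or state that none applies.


Best approach: telescoping — rewrite \frac{3}{f \left(f + 1\right)} as simple fractions and successive terms eat each other — only the edges survive.
- the binomial theorem — the terms do not reassemble into a binomial power.
- telescoping: applicable, and directly so.
- the geometric series formula — the term-to-term ratio drifts with the index — the one thing the geometric formula cannot absorb.
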